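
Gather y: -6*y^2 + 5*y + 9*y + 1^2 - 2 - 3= -6*y^2 + 14*y - 4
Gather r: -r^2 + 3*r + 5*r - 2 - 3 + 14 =-r^2 + 8*r + 9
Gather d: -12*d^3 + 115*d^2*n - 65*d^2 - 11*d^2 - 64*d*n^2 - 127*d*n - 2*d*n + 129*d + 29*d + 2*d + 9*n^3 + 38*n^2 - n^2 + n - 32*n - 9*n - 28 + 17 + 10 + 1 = -12*d^3 + d^2*(115*n - 76) + d*(-64*n^2 - 129*n + 160) + 9*n^3 + 37*n^2 - 40*n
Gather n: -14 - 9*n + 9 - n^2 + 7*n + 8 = -n^2 - 2*n + 3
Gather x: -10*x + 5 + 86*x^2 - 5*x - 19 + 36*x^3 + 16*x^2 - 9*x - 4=36*x^3 + 102*x^2 - 24*x - 18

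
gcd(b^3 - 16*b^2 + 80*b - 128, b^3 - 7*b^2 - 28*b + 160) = b^2 - 12*b + 32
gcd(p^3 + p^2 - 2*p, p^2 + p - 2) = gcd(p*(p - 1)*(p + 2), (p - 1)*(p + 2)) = p^2 + p - 2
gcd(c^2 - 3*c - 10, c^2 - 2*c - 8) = c + 2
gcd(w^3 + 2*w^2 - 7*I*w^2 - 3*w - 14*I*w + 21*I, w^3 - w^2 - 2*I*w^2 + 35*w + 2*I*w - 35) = w^2 + w*(-1 - 7*I) + 7*I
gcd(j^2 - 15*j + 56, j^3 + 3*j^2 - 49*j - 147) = j - 7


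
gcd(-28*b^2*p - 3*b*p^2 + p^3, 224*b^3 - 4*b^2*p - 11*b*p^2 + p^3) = -28*b^2 - 3*b*p + p^2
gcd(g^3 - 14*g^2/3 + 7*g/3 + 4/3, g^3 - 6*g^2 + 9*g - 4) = g^2 - 5*g + 4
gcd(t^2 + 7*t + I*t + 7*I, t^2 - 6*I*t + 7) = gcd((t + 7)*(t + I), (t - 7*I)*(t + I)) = t + I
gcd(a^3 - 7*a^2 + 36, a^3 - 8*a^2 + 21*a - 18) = a - 3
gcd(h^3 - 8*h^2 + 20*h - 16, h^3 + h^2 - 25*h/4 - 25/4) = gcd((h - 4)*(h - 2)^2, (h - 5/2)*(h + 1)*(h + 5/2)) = 1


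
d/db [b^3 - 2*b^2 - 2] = b*(3*b - 4)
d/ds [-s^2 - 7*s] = -2*s - 7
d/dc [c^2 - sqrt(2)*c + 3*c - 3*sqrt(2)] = 2*c - sqrt(2) + 3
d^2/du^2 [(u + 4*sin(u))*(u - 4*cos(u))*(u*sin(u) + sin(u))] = -u^3*sin(u) - u^2*sin(u) + 8*sqrt(2)*u^2*sin(2*u + pi/4) + 6*u^2*cos(u) + 6*u*sin(u) + 24*u*sin(2*u) + 8*u*cos(u) - 8*u*cos(2*u) - 36*u*cos(3*u) + 10*sin(u) - 24*sin(3*u) + 4*cos(u) - 8*cos(2*u) - 36*cos(3*u) - 4*sqrt(2)*cos(2*u + pi/4) + 4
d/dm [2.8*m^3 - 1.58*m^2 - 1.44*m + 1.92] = 8.4*m^2 - 3.16*m - 1.44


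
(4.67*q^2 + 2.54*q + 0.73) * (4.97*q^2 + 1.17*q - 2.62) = 23.2099*q^4 + 18.0877*q^3 - 5.6355*q^2 - 5.8007*q - 1.9126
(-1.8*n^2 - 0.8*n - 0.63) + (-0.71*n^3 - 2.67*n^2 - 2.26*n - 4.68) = -0.71*n^3 - 4.47*n^2 - 3.06*n - 5.31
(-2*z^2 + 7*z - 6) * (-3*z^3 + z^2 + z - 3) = 6*z^5 - 23*z^4 + 23*z^3 + 7*z^2 - 27*z + 18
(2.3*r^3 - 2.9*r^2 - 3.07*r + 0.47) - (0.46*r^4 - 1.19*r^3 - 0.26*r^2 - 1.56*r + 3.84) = -0.46*r^4 + 3.49*r^3 - 2.64*r^2 - 1.51*r - 3.37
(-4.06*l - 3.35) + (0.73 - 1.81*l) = -5.87*l - 2.62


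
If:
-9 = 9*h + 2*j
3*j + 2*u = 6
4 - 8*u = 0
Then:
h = -37/27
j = 5/3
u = 1/2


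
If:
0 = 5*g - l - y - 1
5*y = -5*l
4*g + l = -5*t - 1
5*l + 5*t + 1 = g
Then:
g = 1/5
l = 1/4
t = -41/100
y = -1/4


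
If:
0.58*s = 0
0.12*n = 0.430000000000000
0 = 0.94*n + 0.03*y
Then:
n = 3.58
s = 0.00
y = -112.28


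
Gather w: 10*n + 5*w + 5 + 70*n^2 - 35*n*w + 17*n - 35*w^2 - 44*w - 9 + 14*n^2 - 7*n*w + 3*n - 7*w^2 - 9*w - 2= 84*n^2 + 30*n - 42*w^2 + w*(-42*n - 48) - 6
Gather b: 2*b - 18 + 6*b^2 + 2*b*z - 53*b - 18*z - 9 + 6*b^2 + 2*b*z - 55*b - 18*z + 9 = 12*b^2 + b*(4*z - 106) - 36*z - 18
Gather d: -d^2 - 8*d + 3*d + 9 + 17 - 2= -d^2 - 5*d + 24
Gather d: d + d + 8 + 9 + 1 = 2*d + 18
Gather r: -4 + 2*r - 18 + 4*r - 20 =6*r - 42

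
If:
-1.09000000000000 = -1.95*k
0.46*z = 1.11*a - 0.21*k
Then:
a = 0.414414414414414*z + 0.105751905751906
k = 0.56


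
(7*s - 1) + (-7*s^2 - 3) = -7*s^2 + 7*s - 4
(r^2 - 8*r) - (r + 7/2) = r^2 - 9*r - 7/2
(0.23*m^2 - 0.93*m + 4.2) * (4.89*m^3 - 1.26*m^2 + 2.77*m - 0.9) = 1.1247*m^5 - 4.8375*m^4 + 22.3469*m^3 - 8.0751*m^2 + 12.471*m - 3.78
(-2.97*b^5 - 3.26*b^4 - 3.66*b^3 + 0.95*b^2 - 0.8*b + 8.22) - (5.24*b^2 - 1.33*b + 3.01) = -2.97*b^5 - 3.26*b^4 - 3.66*b^3 - 4.29*b^2 + 0.53*b + 5.21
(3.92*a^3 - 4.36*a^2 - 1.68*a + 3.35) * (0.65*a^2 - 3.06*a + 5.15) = 2.548*a^5 - 14.8292*a^4 + 32.4376*a^3 - 15.1357*a^2 - 18.903*a + 17.2525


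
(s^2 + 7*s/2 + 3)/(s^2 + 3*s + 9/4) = 2*(s + 2)/(2*s + 3)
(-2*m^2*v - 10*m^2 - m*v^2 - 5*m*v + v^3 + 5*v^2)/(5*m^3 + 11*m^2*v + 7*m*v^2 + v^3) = (-2*m*v - 10*m + v^2 + 5*v)/(5*m^2 + 6*m*v + v^2)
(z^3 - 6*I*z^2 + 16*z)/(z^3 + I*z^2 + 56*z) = (z^2 - 6*I*z + 16)/(z^2 + I*z + 56)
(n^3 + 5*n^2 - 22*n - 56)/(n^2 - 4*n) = n + 9 + 14/n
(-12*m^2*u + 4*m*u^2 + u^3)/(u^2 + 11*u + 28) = u*(-12*m^2 + 4*m*u + u^2)/(u^2 + 11*u + 28)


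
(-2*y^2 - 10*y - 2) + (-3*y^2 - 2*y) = -5*y^2 - 12*y - 2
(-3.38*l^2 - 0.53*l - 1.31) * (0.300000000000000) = -1.014*l^2 - 0.159*l - 0.393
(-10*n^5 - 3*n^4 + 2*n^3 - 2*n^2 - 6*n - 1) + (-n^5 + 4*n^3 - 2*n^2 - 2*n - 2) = -11*n^5 - 3*n^4 + 6*n^3 - 4*n^2 - 8*n - 3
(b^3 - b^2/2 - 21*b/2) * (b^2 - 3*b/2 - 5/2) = b^5 - 2*b^4 - 49*b^3/4 + 17*b^2 + 105*b/4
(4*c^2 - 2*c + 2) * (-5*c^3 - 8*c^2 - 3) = -20*c^5 - 22*c^4 + 6*c^3 - 28*c^2 + 6*c - 6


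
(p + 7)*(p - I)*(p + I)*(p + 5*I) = p^4 + 7*p^3 + 5*I*p^3 + p^2 + 35*I*p^2 + 7*p + 5*I*p + 35*I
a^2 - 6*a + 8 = (a - 4)*(a - 2)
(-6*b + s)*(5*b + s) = -30*b^2 - b*s + s^2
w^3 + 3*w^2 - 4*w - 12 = (w - 2)*(w + 2)*(w + 3)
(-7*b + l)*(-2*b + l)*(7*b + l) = 98*b^3 - 49*b^2*l - 2*b*l^2 + l^3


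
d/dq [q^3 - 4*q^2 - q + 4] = 3*q^2 - 8*q - 1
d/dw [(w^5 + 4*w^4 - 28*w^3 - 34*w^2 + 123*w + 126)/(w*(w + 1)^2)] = 2*(w^5 + 3*w^4 + 3*w^3 - 14*w^2 - 126*w - 63)/(w^2*(w^2 + 2*w + 1))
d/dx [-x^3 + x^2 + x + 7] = -3*x^2 + 2*x + 1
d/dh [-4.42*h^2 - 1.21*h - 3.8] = -8.84*h - 1.21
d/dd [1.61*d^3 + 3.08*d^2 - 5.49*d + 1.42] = 4.83*d^2 + 6.16*d - 5.49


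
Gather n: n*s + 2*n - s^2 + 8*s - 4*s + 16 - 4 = n*(s + 2) - s^2 + 4*s + 12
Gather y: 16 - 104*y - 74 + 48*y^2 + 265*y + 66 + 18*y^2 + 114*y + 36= 66*y^2 + 275*y + 44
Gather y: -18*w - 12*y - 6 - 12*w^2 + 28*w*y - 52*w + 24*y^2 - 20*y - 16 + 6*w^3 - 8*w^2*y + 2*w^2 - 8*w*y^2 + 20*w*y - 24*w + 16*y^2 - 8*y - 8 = 6*w^3 - 10*w^2 - 94*w + y^2*(40 - 8*w) + y*(-8*w^2 + 48*w - 40) - 30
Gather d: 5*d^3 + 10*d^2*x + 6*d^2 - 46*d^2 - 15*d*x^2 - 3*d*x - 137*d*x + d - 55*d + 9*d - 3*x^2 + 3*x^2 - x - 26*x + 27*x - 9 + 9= 5*d^3 + d^2*(10*x - 40) + d*(-15*x^2 - 140*x - 45)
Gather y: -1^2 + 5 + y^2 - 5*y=y^2 - 5*y + 4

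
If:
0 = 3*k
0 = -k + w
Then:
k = 0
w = 0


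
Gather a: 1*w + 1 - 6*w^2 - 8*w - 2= -6*w^2 - 7*w - 1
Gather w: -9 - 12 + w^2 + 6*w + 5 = w^2 + 6*w - 16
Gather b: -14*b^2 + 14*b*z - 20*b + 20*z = -14*b^2 + b*(14*z - 20) + 20*z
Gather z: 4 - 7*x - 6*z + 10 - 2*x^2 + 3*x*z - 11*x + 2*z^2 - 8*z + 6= -2*x^2 - 18*x + 2*z^2 + z*(3*x - 14) + 20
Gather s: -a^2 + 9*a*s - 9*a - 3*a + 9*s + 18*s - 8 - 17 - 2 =-a^2 - 12*a + s*(9*a + 27) - 27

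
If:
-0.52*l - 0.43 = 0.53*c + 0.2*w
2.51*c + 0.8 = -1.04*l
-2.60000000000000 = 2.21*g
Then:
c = 0.275862068965517*w + 0.0413793103448276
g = -1.18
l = -0.6657824933687*w - 0.869098143236074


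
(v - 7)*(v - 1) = v^2 - 8*v + 7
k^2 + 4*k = k*(k + 4)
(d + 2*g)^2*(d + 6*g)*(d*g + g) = d^4*g + 10*d^3*g^2 + d^3*g + 28*d^2*g^3 + 10*d^2*g^2 + 24*d*g^4 + 28*d*g^3 + 24*g^4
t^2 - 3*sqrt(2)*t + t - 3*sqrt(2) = (t + 1)*(t - 3*sqrt(2))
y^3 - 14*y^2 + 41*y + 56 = (y - 8)*(y - 7)*(y + 1)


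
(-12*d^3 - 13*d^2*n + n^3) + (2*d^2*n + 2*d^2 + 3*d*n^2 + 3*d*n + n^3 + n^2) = -12*d^3 - 11*d^2*n + 2*d^2 + 3*d*n^2 + 3*d*n + 2*n^3 + n^2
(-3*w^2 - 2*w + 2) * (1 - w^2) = 3*w^4 + 2*w^3 - 5*w^2 - 2*w + 2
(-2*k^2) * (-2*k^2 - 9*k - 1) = 4*k^4 + 18*k^3 + 2*k^2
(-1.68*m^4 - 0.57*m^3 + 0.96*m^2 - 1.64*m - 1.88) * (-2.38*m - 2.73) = 3.9984*m^5 + 5.943*m^4 - 0.7287*m^3 + 1.2824*m^2 + 8.9516*m + 5.1324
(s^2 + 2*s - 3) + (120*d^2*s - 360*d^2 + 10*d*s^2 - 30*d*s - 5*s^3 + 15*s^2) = 120*d^2*s - 360*d^2 + 10*d*s^2 - 30*d*s - 5*s^3 + 16*s^2 + 2*s - 3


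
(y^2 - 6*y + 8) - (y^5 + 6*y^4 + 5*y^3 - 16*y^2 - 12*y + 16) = -y^5 - 6*y^4 - 5*y^3 + 17*y^2 + 6*y - 8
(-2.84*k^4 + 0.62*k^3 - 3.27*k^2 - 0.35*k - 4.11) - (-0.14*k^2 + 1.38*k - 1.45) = -2.84*k^4 + 0.62*k^3 - 3.13*k^2 - 1.73*k - 2.66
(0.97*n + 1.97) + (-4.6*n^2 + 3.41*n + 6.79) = -4.6*n^2 + 4.38*n + 8.76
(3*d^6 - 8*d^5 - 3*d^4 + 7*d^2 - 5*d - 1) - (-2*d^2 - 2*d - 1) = 3*d^6 - 8*d^5 - 3*d^4 + 9*d^2 - 3*d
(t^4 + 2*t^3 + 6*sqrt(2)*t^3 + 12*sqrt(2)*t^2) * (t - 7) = t^5 - 5*t^4 + 6*sqrt(2)*t^4 - 30*sqrt(2)*t^3 - 14*t^3 - 84*sqrt(2)*t^2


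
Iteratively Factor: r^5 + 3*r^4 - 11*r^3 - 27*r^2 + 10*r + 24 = (r + 4)*(r^4 - r^3 - 7*r^2 + r + 6) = (r - 1)*(r + 4)*(r^3 - 7*r - 6) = (r - 3)*(r - 1)*(r + 4)*(r^2 + 3*r + 2) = (r - 3)*(r - 1)*(r + 2)*(r + 4)*(r + 1)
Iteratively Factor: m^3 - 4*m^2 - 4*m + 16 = (m + 2)*(m^2 - 6*m + 8) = (m - 4)*(m + 2)*(m - 2)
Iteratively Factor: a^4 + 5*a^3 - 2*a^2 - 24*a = (a - 2)*(a^3 + 7*a^2 + 12*a) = a*(a - 2)*(a^2 + 7*a + 12) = a*(a - 2)*(a + 4)*(a + 3)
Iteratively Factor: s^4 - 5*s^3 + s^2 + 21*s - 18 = (s + 2)*(s^3 - 7*s^2 + 15*s - 9) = (s - 3)*(s + 2)*(s^2 - 4*s + 3) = (s - 3)*(s - 1)*(s + 2)*(s - 3)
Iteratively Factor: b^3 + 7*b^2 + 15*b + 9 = (b + 1)*(b^2 + 6*b + 9) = (b + 1)*(b + 3)*(b + 3)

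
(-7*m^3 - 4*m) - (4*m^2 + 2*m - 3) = -7*m^3 - 4*m^2 - 6*m + 3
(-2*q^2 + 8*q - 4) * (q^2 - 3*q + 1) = -2*q^4 + 14*q^3 - 30*q^2 + 20*q - 4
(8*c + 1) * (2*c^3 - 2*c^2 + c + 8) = 16*c^4 - 14*c^3 + 6*c^2 + 65*c + 8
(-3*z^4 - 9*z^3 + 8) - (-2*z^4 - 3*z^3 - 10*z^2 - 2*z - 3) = -z^4 - 6*z^3 + 10*z^2 + 2*z + 11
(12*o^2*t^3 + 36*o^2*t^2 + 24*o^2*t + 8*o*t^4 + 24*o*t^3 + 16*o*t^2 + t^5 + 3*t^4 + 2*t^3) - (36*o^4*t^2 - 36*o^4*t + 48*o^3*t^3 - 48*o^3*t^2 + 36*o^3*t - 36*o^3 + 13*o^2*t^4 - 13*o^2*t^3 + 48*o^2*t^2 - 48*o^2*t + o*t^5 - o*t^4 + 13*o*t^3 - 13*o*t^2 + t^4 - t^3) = -36*o^4*t^2 + 36*o^4*t - 48*o^3*t^3 + 48*o^3*t^2 - 36*o^3*t + 36*o^3 - 13*o^2*t^4 + 25*o^2*t^3 - 12*o^2*t^2 + 72*o^2*t - o*t^5 + 9*o*t^4 + 11*o*t^3 + 29*o*t^2 + t^5 + 2*t^4 + 3*t^3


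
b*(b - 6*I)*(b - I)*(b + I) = b^4 - 6*I*b^3 + b^2 - 6*I*b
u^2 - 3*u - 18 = (u - 6)*(u + 3)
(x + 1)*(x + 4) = x^2 + 5*x + 4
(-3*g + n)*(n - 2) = -3*g*n + 6*g + n^2 - 2*n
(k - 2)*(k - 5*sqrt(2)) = k^2 - 5*sqrt(2)*k - 2*k + 10*sqrt(2)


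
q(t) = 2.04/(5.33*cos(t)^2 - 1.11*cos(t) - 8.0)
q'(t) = 2.04*(10.66*sin(t)*cos(t) - 1.11*sin(t))/(5.33*cos(t)^2 - 1.11*cos(t) - 8.0)^2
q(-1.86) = -0.28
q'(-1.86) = 0.15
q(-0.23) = -0.51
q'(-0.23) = -0.27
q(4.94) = -0.26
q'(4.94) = -0.04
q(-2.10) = -0.34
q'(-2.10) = 0.31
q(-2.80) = -0.92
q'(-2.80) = 1.54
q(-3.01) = -1.23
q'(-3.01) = 1.13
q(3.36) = -1.11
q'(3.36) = 1.51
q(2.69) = -0.76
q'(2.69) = -1.32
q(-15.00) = -0.50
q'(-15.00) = 0.73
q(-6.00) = -0.49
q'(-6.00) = 0.30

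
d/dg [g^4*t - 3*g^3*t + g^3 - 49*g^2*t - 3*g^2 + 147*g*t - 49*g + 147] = 4*g^3*t - 9*g^2*t + 3*g^2 - 98*g*t - 6*g + 147*t - 49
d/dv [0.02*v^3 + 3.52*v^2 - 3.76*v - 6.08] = 0.06*v^2 + 7.04*v - 3.76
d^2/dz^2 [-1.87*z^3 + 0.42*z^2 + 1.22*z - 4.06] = 0.84 - 11.22*z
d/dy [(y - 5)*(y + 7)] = 2*y + 2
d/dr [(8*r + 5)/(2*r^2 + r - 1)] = (16*r^2 + 8*r - (4*r + 1)*(8*r + 5) - 8)/(2*r^2 + r - 1)^2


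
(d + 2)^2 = d^2 + 4*d + 4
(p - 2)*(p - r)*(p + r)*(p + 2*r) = p^4 + 2*p^3*r - 2*p^3 - p^2*r^2 - 4*p^2*r - 2*p*r^3 + 2*p*r^2 + 4*r^3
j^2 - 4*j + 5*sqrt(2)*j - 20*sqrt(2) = (j - 4)*(j + 5*sqrt(2))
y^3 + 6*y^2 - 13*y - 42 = (y - 3)*(y + 2)*(y + 7)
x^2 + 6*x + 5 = (x + 1)*(x + 5)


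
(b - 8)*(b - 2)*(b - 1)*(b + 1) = b^4 - 10*b^3 + 15*b^2 + 10*b - 16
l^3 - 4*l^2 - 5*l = l*(l - 5)*(l + 1)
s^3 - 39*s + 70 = (s - 5)*(s - 2)*(s + 7)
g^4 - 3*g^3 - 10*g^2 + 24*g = g*(g - 4)*(g - 2)*(g + 3)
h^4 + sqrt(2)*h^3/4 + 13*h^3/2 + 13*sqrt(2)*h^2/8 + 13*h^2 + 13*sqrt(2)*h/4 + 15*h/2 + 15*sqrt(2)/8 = (h + 5/2)*(h + 3)*(sqrt(2)*h/2 + sqrt(2)/2)*(sqrt(2)*h + 1/2)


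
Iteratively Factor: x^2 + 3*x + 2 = (x + 1)*(x + 2)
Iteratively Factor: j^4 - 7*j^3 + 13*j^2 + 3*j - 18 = (j - 3)*(j^3 - 4*j^2 + j + 6) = (j - 3)^2*(j^2 - j - 2) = (j - 3)^2*(j + 1)*(j - 2)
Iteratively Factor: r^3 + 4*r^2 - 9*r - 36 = (r + 3)*(r^2 + r - 12) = (r + 3)*(r + 4)*(r - 3)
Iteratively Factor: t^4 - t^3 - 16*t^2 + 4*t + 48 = (t + 3)*(t^3 - 4*t^2 - 4*t + 16) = (t - 4)*(t + 3)*(t^2 - 4) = (t - 4)*(t - 2)*(t + 3)*(t + 2)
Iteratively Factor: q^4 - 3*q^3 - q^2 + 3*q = (q - 3)*(q^3 - q) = (q - 3)*(q + 1)*(q^2 - q) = q*(q - 3)*(q + 1)*(q - 1)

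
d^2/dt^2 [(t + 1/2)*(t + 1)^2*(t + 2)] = 12*t^2 + 27*t + 14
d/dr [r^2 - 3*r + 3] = 2*r - 3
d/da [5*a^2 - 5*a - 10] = 10*a - 5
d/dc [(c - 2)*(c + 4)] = 2*c + 2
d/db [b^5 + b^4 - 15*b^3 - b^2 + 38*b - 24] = 5*b^4 + 4*b^3 - 45*b^2 - 2*b + 38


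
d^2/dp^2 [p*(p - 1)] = 2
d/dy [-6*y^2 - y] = -12*y - 1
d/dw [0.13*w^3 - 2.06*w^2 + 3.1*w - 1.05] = 0.39*w^2 - 4.12*w + 3.1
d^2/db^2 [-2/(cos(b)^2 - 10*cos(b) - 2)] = (-8*sin(b)^4 + 220*sin(b)^2 - 35*cos(b) + 15*cos(3*b) + 196)/(sin(b)^2 + 10*cos(b) + 1)^3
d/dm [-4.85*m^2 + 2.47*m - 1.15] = 2.47 - 9.7*m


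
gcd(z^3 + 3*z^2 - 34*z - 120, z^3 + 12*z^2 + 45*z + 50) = z + 5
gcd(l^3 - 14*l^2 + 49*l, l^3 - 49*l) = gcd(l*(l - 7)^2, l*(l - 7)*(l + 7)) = l^2 - 7*l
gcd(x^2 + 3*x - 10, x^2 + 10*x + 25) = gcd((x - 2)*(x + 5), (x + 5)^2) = x + 5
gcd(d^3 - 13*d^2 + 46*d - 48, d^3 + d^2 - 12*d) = d - 3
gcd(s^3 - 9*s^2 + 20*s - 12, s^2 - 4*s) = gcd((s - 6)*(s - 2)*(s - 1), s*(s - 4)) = 1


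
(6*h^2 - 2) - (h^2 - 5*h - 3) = 5*h^2 + 5*h + 1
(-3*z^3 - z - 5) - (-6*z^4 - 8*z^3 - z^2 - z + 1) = 6*z^4 + 5*z^3 + z^2 - 6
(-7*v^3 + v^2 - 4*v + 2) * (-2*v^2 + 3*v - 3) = 14*v^5 - 23*v^4 + 32*v^3 - 19*v^2 + 18*v - 6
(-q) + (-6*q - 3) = -7*q - 3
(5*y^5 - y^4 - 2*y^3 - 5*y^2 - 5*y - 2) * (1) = 5*y^5 - y^4 - 2*y^3 - 5*y^2 - 5*y - 2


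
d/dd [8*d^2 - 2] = 16*d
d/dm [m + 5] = 1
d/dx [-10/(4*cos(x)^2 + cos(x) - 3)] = -10*(8*cos(x) + 1)*sin(x)/(4*cos(x)^2 + cos(x) - 3)^2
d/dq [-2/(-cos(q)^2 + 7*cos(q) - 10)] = 2*(2*cos(q) - 7)*sin(q)/(cos(q)^2 - 7*cos(q) + 10)^2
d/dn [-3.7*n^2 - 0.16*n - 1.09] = -7.4*n - 0.16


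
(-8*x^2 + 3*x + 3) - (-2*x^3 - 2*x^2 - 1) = 2*x^3 - 6*x^2 + 3*x + 4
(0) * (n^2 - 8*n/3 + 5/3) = 0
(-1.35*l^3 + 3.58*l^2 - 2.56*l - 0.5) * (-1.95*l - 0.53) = 2.6325*l^4 - 6.2655*l^3 + 3.0946*l^2 + 2.3318*l + 0.265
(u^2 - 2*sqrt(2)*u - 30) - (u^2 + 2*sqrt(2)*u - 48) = -4*sqrt(2)*u + 18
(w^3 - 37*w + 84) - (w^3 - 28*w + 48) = 36 - 9*w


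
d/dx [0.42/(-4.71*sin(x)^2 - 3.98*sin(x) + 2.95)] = (3.9564*sin(x) + 1.6716)*cos(x)/(4.71*sin(x)^2 + 3.98*sin(x) - 2.95)^2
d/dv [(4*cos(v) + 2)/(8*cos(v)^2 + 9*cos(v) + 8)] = 2*(16*cos(v)^2 + 16*cos(v) - 7)*sin(v)/(-8*sin(v)^2 + 9*cos(v) + 16)^2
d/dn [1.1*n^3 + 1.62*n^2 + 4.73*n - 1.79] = 3.3*n^2 + 3.24*n + 4.73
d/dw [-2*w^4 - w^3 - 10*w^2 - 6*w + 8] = -8*w^3 - 3*w^2 - 20*w - 6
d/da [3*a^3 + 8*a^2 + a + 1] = 9*a^2 + 16*a + 1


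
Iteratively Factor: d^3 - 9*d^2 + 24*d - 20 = (d - 2)*(d^2 - 7*d + 10) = (d - 2)^2*(d - 5)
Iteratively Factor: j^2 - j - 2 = (j + 1)*(j - 2)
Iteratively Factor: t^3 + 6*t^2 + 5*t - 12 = (t + 4)*(t^2 + 2*t - 3) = (t - 1)*(t + 4)*(t + 3)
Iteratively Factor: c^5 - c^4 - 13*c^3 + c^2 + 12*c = (c + 1)*(c^4 - 2*c^3 - 11*c^2 + 12*c) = c*(c + 1)*(c^3 - 2*c^2 - 11*c + 12) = c*(c - 1)*(c + 1)*(c^2 - c - 12) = c*(c - 1)*(c + 1)*(c + 3)*(c - 4)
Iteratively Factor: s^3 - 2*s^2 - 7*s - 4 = (s - 4)*(s^2 + 2*s + 1) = (s - 4)*(s + 1)*(s + 1)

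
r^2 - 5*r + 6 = (r - 3)*(r - 2)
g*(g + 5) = g^2 + 5*g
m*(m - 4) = m^2 - 4*m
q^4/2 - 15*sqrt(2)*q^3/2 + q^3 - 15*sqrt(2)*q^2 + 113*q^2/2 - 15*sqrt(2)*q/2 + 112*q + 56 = (q - 8*sqrt(2))*(q - 7*sqrt(2))*(sqrt(2)*q/2 + sqrt(2)/2)^2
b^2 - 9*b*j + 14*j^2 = (b - 7*j)*(b - 2*j)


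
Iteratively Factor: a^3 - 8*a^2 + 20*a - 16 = (a - 4)*(a^2 - 4*a + 4) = (a - 4)*(a - 2)*(a - 2)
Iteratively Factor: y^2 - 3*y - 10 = (y + 2)*(y - 5)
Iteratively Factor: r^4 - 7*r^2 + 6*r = (r + 3)*(r^3 - 3*r^2 + 2*r) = (r - 2)*(r + 3)*(r^2 - r) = r*(r - 2)*(r + 3)*(r - 1)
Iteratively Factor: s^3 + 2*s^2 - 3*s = (s + 3)*(s^2 - s) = (s - 1)*(s + 3)*(s)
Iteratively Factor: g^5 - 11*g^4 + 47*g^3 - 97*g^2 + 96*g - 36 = (g - 2)*(g^4 - 9*g^3 + 29*g^2 - 39*g + 18) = (g - 2)*(g - 1)*(g^3 - 8*g^2 + 21*g - 18) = (g - 3)*(g - 2)*(g - 1)*(g^2 - 5*g + 6) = (g - 3)^2*(g - 2)*(g - 1)*(g - 2)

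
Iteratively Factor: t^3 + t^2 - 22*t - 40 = (t + 4)*(t^2 - 3*t - 10) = (t + 2)*(t + 4)*(t - 5)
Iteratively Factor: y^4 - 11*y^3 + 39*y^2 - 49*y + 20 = (y - 5)*(y^3 - 6*y^2 + 9*y - 4) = (y - 5)*(y - 4)*(y^2 - 2*y + 1) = (y - 5)*(y - 4)*(y - 1)*(y - 1)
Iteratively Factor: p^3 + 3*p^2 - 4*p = (p)*(p^2 + 3*p - 4) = p*(p + 4)*(p - 1)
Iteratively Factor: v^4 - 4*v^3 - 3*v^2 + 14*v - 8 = (v - 1)*(v^3 - 3*v^2 - 6*v + 8) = (v - 4)*(v - 1)*(v^2 + v - 2) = (v - 4)*(v - 1)^2*(v + 2)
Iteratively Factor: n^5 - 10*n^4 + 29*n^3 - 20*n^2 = (n)*(n^4 - 10*n^3 + 29*n^2 - 20*n) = n*(n - 4)*(n^3 - 6*n^2 + 5*n) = n*(n - 5)*(n - 4)*(n^2 - n) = n*(n - 5)*(n - 4)*(n - 1)*(n)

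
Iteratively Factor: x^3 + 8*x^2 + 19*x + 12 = (x + 3)*(x^2 + 5*x + 4) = (x + 3)*(x + 4)*(x + 1)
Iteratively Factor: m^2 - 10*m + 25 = (m - 5)*(m - 5)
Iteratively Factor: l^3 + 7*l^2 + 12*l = (l)*(l^2 + 7*l + 12) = l*(l + 3)*(l + 4)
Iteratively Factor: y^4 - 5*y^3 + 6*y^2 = (y)*(y^3 - 5*y^2 + 6*y) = y*(y - 3)*(y^2 - 2*y) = y*(y - 3)*(y - 2)*(y)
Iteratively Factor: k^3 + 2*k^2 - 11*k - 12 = (k + 4)*(k^2 - 2*k - 3) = (k + 1)*(k + 4)*(k - 3)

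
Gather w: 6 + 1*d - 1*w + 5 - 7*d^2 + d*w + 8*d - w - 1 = -7*d^2 + 9*d + w*(d - 2) + 10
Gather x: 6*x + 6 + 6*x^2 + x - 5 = 6*x^2 + 7*x + 1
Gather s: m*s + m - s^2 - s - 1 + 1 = m - s^2 + s*(m - 1)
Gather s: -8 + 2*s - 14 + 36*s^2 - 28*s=36*s^2 - 26*s - 22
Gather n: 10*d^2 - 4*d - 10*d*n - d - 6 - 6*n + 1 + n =10*d^2 - 5*d + n*(-10*d - 5) - 5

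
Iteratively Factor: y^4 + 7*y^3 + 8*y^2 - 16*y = (y + 4)*(y^3 + 3*y^2 - 4*y) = (y + 4)^2*(y^2 - y) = y*(y + 4)^2*(y - 1)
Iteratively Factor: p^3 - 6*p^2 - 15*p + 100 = (p - 5)*(p^2 - p - 20) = (p - 5)*(p + 4)*(p - 5)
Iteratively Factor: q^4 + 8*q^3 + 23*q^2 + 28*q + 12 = (q + 2)*(q^3 + 6*q^2 + 11*q + 6) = (q + 1)*(q + 2)*(q^2 + 5*q + 6) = (q + 1)*(q + 2)^2*(q + 3)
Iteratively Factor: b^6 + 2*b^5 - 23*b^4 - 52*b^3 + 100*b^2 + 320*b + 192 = (b - 3)*(b^5 + 5*b^4 - 8*b^3 - 76*b^2 - 128*b - 64) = (b - 3)*(b + 4)*(b^4 + b^3 - 12*b^2 - 28*b - 16) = (b - 3)*(b + 2)*(b + 4)*(b^3 - b^2 - 10*b - 8) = (b - 4)*(b - 3)*(b + 2)*(b + 4)*(b^2 + 3*b + 2) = (b - 4)*(b - 3)*(b + 2)^2*(b + 4)*(b + 1)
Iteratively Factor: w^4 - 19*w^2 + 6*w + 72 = (w + 4)*(w^3 - 4*w^2 - 3*w + 18) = (w + 2)*(w + 4)*(w^2 - 6*w + 9) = (w - 3)*(w + 2)*(w + 4)*(w - 3)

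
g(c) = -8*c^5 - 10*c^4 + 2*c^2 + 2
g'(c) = -40*c^4 - 40*c^3 + 4*c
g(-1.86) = 67.33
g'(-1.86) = -228.80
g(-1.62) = 27.64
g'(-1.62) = -111.92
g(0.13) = 2.03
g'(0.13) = 0.42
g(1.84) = -274.58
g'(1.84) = -700.31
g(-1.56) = 21.55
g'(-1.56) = -91.28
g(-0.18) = 2.06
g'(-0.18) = -0.53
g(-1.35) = 8.30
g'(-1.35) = -39.85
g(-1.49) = 15.90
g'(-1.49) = -70.80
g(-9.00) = 406946.00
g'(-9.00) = -233316.00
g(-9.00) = 406946.00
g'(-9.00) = -233316.00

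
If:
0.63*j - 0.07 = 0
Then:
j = 0.11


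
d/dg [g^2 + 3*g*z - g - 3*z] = 2*g + 3*z - 1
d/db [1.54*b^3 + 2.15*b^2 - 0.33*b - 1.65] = 4.62*b^2 + 4.3*b - 0.33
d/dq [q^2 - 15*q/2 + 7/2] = 2*q - 15/2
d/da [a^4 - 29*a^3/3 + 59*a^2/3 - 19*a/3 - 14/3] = 4*a^3 - 29*a^2 + 118*a/3 - 19/3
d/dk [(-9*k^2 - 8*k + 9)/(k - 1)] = (-9*k^2 + 18*k - 1)/(k^2 - 2*k + 1)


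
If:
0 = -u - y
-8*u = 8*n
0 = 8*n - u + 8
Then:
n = -8/9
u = 8/9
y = -8/9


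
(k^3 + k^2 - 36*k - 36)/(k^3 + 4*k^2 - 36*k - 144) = (k + 1)/(k + 4)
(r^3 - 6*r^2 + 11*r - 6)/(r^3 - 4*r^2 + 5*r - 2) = (r - 3)/(r - 1)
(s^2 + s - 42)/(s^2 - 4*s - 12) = (s + 7)/(s + 2)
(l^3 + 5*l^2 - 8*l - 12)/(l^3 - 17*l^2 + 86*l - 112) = (l^2 + 7*l + 6)/(l^2 - 15*l + 56)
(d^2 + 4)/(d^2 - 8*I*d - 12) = (d + 2*I)/(d - 6*I)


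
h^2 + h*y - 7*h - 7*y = (h - 7)*(h + y)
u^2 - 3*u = u*(u - 3)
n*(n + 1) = n^2 + n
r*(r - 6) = r^2 - 6*r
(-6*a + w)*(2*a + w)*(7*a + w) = -84*a^3 - 40*a^2*w + 3*a*w^2 + w^3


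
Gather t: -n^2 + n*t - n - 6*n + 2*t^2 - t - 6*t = -n^2 - 7*n + 2*t^2 + t*(n - 7)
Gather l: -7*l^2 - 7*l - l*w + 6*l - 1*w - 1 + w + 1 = -7*l^2 + l*(-w - 1)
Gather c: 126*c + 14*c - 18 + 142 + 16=140*c + 140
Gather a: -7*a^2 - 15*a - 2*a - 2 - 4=-7*a^2 - 17*a - 6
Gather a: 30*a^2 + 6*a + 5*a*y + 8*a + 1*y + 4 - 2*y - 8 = 30*a^2 + a*(5*y + 14) - y - 4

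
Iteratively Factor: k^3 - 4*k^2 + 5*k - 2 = (k - 1)*(k^2 - 3*k + 2) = (k - 1)^2*(k - 2)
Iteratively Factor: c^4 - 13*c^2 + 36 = (c + 3)*(c^3 - 3*c^2 - 4*c + 12) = (c - 2)*(c + 3)*(c^2 - c - 6) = (c - 3)*(c - 2)*(c + 3)*(c + 2)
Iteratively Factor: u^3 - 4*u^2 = (u)*(u^2 - 4*u) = u*(u - 4)*(u)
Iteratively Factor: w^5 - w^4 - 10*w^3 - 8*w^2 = (w)*(w^4 - w^3 - 10*w^2 - 8*w) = w^2*(w^3 - w^2 - 10*w - 8) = w^2*(w + 1)*(w^2 - 2*w - 8) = w^2*(w + 1)*(w + 2)*(w - 4)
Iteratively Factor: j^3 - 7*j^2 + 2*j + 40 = (j + 2)*(j^2 - 9*j + 20) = (j - 5)*(j + 2)*(j - 4)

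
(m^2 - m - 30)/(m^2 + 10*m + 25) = (m - 6)/(m + 5)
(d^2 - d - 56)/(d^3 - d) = (d^2 - d - 56)/(d^3 - d)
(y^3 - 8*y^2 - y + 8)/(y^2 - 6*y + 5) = (y^2 - 7*y - 8)/(y - 5)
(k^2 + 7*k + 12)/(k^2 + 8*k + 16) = (k + 3)/(k + 4)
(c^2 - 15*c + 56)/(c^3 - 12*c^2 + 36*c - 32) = (c - 7)/(c^2 - 4*c + 4)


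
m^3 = m^3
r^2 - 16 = (r - 4)*(r + 4)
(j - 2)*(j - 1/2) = j^2 - 5*j/2 + 1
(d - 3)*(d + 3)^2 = d^3 + 3*d^2 - 9*d - 27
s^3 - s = s*(s - 1)*(s + 1)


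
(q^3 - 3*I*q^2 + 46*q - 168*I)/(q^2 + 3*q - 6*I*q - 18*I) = (q^2 + 3*I*q + 28)/(q + 3)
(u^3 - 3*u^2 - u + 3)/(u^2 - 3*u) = u - 1/u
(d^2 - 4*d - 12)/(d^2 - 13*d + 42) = (d + 2)/(d - 7)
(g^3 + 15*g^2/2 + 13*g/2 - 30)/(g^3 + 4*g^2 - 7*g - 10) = (g^2 + 5*g/2 - 6)/(g^2 - g - 2)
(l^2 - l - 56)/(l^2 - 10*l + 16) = (l + 7)/(l - 2)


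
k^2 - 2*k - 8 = (k - 4)*(k + 2)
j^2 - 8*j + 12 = (j - 6)*(j - 2)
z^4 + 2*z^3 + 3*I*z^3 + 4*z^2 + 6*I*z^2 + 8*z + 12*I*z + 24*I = (z + 2)*(z - 2*I)*(z + 2*I)*(z + 3*I)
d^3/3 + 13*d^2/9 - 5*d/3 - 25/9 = (d/3 + 1/3)*(d - 5/3)*(d + 5)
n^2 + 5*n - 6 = (n - 1)*(n + 6)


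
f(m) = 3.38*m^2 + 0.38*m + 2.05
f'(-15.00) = -101.02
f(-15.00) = 756.85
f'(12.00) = 81.50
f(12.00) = 493.33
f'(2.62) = 18.09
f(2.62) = 26.25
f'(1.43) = 10.05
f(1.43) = 9.51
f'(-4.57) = -30.51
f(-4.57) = 70.90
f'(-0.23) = -1.17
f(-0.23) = 2.14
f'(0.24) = 2.00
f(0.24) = 2.34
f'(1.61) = 11.26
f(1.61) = 11.42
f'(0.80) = 5.79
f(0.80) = 4.52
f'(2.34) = 16.20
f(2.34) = 21.45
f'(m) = 6.76*m + 0.38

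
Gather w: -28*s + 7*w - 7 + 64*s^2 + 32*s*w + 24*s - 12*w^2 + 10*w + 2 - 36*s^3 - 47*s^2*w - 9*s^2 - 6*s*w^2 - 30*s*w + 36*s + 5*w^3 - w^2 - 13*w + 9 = -36*s^3 + 55*s^2 + 32*s + 5*w^3 + w^2*(-6*s - 13) + w*(-47*s^2 + 2*s + 4) + 4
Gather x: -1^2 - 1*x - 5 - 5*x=-6*x - 6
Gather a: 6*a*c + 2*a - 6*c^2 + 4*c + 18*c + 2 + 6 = a*(6*c + 2) - 6*c^2 + 22*c + 8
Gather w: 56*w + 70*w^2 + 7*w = 70*w^2 + 63*w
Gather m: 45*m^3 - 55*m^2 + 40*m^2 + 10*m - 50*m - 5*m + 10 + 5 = 45*m^3 - 15*m^2 - 45*m + 15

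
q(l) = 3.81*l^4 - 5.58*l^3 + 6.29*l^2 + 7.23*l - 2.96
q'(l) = 15.24*l^3 - 16.74*l^2 + 12.58*l + 7.23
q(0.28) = -0.54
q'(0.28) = 9.77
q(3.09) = 262.15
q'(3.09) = 335.90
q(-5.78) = 5495.31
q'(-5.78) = -3567.59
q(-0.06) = -3.37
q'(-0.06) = 6.41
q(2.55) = 124.95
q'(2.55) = 183.16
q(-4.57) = 2289.78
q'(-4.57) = -1854.44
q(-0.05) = -3.31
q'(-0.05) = 6.56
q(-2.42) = 226.14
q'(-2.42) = -337.24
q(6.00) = 3999.34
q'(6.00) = 2771.91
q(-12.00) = 89462.44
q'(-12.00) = -28889.01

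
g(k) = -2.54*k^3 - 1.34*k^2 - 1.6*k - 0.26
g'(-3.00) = -62.14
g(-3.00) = 61.06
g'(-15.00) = -1675.90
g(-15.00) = 8294.74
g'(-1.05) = -7.19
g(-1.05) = 2.88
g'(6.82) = -374.30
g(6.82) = -879.22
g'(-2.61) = -46.51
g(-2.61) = 39.95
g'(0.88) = -9.86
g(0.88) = -4.44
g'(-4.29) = -130.34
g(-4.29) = 182.48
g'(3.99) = -133.60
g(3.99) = -189.32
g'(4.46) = -165.13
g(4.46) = -259.39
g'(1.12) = -14.16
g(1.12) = -7.30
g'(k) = -7.62*k^2 - 2.68*k - 1.6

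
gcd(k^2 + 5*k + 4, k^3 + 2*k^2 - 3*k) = 1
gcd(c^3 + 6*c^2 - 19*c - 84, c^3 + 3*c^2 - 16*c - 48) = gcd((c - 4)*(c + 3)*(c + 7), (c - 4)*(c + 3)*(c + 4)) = c^2 - c - 12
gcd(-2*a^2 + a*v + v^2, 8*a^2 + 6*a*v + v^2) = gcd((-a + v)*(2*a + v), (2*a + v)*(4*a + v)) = 2*a + v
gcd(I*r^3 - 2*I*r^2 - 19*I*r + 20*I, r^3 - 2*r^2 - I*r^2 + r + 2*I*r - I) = r - 1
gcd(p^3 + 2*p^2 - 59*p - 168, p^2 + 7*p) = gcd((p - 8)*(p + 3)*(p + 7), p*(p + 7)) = p + 7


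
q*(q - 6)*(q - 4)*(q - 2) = q^4 - 12*q^3 + 44*q^2 - 48*q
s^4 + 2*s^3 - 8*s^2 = s^2*(s - 2)*(s + 4)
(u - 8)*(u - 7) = u^2 - 15*u + 56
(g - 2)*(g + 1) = g^2 - g - 2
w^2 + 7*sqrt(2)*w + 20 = (w + 2*sqrt(2))*(w + 5*sqrt(2))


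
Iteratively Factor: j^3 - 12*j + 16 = (j - 2)*(j^2 + 2*j - 8) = (j - 2)^2*(j + 4)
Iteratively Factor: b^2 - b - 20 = (b - 5)*(b + 4)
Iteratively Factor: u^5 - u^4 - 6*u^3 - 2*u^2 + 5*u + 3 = (u - 3)*(u^4 + 2*u^3 - 2*u - 1) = (u - 3)*(u + 1)*(u^3 + u^2 - u - 1) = (u - 3)*(u + 1)^2*(u^2 - 1) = (u - 3)*(u + 1)^3*(u - 1)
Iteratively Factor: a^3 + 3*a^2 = (a)*(a^2 + 3*a) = a^2*(a + 3)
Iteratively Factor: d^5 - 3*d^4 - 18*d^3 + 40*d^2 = (d - 5)*(d^4 + 2*d^3 - 8*d^2) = (d - 5)*(d + 4)*(d^3 - 2*d^2) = d*(d - 5)*(d + 4)*(d^2 - 2*d) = d*(d - 5)*(d - 2)*(d + 4)*(d)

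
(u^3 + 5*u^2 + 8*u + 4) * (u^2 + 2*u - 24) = u^5 + 7*u^4 - 6*u^3 - 100*u^2 - 184*u - 96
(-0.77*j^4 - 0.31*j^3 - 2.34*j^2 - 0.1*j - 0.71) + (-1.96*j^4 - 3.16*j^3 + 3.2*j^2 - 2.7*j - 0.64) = -2.73*j^4 - 3.47*j^3 + 0.86*j^2 - 2.8*j - 1.35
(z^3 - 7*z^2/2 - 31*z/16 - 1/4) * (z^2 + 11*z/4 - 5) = z^5 - 3*z^4/4 - 265*z^3/16 + 763*z^2/64 + 9*z + 5/4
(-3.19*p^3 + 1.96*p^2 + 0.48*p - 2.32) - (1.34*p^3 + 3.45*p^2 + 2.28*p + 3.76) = -4.53*p^3 - 1.49*p^2 - 1.8*p - 6.08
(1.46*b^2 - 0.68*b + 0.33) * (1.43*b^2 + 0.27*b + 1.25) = 2.0878*b^4 - 0.5782*b^3 + 2.1133*b^2 - 0.7609*b + 0.4125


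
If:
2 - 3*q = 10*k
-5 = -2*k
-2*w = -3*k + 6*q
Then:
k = 5/2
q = -23/3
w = 107/4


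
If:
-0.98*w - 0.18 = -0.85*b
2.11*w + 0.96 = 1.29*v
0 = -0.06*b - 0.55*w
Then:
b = 0.19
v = 0.71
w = -0.02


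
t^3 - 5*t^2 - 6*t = t*(t - 6)*(t + 1)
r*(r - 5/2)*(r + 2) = r^3 - r^2/2 - 5*r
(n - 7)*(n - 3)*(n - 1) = n^3 - 11*n^2 + 31*n - 21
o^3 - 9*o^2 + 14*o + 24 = (o - 6)*(o - 4)*(o + 1)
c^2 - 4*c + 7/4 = (c - 7/2)*(c - 1/2)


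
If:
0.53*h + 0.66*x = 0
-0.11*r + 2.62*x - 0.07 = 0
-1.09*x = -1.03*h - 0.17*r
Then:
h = -0.08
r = 0.90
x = 0.06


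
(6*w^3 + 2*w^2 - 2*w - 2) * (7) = 42*w^3 + 14*w^2 - 14*w - 14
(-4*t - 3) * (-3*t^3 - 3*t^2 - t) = 12*t^4 + 21*t^3 + 13*t^2 + 3*t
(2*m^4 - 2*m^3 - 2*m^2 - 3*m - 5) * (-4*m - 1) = -8*m^5 + 6*m^4 + 10*m^3 + 14*m^2 + 23*m + 5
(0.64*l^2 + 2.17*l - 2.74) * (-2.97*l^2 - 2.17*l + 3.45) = -1.9008*l^4 - 7.8337*l^3 + 5.6369*l^2 + 13.4323*l - 9.453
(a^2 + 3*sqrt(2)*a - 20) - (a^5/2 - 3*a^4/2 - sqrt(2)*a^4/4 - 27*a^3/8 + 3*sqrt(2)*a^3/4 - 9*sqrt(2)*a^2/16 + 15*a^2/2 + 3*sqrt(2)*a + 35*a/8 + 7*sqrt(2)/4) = -a^5/2 + sqrt(2)*a^4/4 + 3*a^4/2 - 3*sqrt(2)*a^3/4 + 27*a^3/8 - 13*a^2/2 + 9*sqrt(2)*a^2/16 - 35*a/8 - 20 - 7*sqrt(2)/4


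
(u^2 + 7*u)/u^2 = (u + 7)/u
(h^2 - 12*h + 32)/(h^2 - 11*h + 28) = (h - 8)/(h - 7)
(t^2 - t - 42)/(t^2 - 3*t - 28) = (t + 6)/(t + 4)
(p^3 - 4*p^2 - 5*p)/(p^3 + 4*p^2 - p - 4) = p*(p - 5)/(p^2 + 3*p - 4)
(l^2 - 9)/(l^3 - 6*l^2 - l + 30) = (l + 3)/(l^2 - 3*l - 10)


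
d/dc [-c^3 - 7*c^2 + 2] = c*(-3*c - 14)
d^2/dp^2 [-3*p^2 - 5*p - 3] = -6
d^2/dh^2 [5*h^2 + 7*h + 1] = 10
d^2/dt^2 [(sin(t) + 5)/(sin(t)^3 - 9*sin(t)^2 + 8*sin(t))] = 2*(-2*sin(t)^3 - 11*sin(t)^2 + 215*sin(t) - 668 - 415/sin(t) + 760/sin(t)^2 - 320/sin(t)^3)/((sin(t) - 8)^3*(sin(t) - 1)^2)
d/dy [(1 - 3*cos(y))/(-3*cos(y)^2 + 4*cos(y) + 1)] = (9*cos(y)^2 - 6*cos(y) + 7)*sin(y)/(3*sin(y)^2 + 4*cos(y) - 2)^2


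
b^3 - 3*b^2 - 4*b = b*(b - 4)*(b + 1)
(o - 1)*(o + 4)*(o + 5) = o^3 + 8*o^2 + 11*o - 20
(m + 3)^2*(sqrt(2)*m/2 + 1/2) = sqrt(2)*m^3/2 + m^2/2 + 3*sqrt(2)*m^2 + 3*m + 9*sqrt(2)*m/2 + 9/2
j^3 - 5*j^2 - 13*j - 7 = (j - 7)*(j + 1)^2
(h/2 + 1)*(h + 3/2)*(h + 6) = h^3/2 + 19*h^2/4 + 12*h + 9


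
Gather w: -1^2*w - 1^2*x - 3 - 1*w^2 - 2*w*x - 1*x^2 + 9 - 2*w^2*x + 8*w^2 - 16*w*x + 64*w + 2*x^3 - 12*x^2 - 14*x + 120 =w^2*(7 - 2*x) + w*(63 - 18*x) + 2*x^3 - 13*x^2 - 15*x + 126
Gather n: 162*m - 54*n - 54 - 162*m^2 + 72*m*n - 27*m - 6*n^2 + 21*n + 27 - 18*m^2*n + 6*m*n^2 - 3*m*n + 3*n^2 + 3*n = -162*m^2 + 135*m + n^2*(6*m - 3) + n*(-18*m^2 + 69*m - 30) - 27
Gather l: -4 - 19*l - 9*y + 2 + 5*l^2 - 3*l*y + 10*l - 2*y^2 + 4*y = 5*l^2 + l*(-3*y - 9) - 2*y^2 - 5*y - 2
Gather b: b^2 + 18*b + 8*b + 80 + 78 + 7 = b^2 + 26*b + 165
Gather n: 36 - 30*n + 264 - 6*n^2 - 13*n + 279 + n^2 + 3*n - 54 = -5*n^2 - 40*n + 525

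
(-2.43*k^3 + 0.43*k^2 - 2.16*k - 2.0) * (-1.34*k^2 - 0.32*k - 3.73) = 3.2562*k^5 + 0.2014*k^4 + 11.8207*k^3 + 1.7673*k^2 + 8.6968*k + 7.46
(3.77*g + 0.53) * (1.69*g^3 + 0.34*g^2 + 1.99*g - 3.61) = 6.3713*g^4 + 2.1775*g^3 + 7.6825*g^2 - 12.555*g - 1.9133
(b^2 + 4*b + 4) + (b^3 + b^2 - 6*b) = b^3 + 2*b^2 - 2*b + 4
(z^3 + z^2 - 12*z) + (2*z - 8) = z^3 + z^2 - 10*z - 8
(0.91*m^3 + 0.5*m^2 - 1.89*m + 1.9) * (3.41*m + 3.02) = 3.1031*m^4 + 4.4532*m^3 - 4.9349*m^2 + 0.7712*m + 5.738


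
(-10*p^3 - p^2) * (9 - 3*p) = 30*p^4 - 87*p^3 - 9*p^2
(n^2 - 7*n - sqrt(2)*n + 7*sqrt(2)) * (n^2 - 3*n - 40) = n^4 - 10*n^3 - sqrt(2)*n^3 - 19*n^2 + 10*sqrt(2)*n^2 + 19*sqrt(2)*n + 280*n - 280*sqrt(2)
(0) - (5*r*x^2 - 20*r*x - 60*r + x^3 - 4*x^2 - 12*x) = -5*r*x^2 + 20*r*x + 60*r - x^3 + 4*x^2 + 12*x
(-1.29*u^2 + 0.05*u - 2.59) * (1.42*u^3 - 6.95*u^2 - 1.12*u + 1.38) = -1.8318*u^5 + 9.0365*u^4 - 2.5805*u^3 + 16.1643*u^2 + 2.9698*u - 3.5742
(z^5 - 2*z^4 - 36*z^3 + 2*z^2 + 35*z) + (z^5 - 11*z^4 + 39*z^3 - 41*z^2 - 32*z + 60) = 2*z^5 - 13*z^4 + 3*z^3 - 39*z^2 + 3*z + 60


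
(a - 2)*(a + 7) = a^2 + 5*a - 14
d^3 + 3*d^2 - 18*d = d*(d - 3)*(d + 6)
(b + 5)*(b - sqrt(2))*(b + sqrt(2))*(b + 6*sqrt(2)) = b^4 + 5*b^3 + 6*sqrt(2)*b^3 - 2*b^2 + 30*sqrt(2)*b^2 - 12*sqrt(2)*b - 10*b - 60*sqrt(2)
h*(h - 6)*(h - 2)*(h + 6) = h^4 - 2*h^3 - 36*h^2 + 72*h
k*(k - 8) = k^2 - 8*k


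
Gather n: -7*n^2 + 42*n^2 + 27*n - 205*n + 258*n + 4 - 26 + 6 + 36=35*n^2 + 80*n + 20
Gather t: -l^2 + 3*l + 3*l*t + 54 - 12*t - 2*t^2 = -l^2 + 3*l - 2*t^2 + t*(3*l - 12) + 54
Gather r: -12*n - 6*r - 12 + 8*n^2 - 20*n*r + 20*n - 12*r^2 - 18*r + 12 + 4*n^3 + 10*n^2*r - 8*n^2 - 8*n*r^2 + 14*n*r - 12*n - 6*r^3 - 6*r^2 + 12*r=4*n^3 - 4*n - 6*r^3 + r^2*(-8*n - 18) + r*(10*n^2 - 6*n - 12)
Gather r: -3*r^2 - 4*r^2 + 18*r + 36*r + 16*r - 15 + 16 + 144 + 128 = -7*r^2 + 70*r + 273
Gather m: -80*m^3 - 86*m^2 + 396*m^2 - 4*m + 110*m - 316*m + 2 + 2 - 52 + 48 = -80*m^3 + 310*m^2 - 210*m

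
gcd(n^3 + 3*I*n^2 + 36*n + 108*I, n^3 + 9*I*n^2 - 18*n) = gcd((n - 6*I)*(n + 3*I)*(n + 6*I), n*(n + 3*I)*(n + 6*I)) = n^2 + 9*I*n - 18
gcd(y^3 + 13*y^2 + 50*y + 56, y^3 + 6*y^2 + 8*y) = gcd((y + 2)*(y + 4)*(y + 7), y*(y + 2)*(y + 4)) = y^2 + 6*y + 8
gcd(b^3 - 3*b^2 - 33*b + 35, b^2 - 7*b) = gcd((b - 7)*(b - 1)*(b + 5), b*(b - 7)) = b - 7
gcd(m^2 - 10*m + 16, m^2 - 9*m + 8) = m - 8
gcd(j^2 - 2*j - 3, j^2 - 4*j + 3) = j - 3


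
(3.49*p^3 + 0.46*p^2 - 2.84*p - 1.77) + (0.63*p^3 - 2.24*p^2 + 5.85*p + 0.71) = 4.12*p^3 - 1.78*p^2 + 3.01*p - 1.06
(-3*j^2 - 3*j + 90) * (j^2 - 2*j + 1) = -3*j^4 + 3*j^3 + 93*j^2 - 183*j + 90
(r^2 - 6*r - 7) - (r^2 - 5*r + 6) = -r - 13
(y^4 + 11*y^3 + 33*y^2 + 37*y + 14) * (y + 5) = y^5 + 16*y^4 + 88*y^3 + 202*y^2 + 199*y + 70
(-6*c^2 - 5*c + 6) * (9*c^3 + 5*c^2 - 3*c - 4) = -54*c^5 - 75*c^4 + 47*c^3 + 69*c^2 + 2*c - 24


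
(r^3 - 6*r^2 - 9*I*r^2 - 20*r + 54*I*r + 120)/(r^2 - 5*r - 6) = (r^2 - 9*I*r - 20)/(r + 1)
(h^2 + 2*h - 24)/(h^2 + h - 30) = (h - 4)/(h - 5)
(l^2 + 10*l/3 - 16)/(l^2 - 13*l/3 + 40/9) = 3*(l + 6)/(3*l - 5)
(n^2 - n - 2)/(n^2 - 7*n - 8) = (n - 2)/(n - 8)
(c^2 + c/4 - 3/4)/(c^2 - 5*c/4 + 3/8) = 2*(c + 1)/(2*c - 1)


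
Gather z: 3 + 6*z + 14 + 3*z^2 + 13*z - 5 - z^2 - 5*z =2*z^2 + 14*z + 12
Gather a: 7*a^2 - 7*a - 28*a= 7*a^2 - 35*a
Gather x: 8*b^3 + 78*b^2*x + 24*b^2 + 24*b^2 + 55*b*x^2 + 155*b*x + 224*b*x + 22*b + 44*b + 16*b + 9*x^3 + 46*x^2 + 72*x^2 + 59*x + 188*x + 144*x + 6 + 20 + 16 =8*b^3 + 48*b^2 + 82*b + 9*x^3 + x^2*(55*b + 118) + x*(78*b^2 + 379*b + 391) + 42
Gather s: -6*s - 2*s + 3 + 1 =4 - 8*s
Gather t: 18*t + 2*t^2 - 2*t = 2*t^2 + 16*t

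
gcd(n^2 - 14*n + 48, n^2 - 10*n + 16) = n - 8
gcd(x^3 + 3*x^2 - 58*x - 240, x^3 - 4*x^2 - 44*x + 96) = x^2 - 2*x - 48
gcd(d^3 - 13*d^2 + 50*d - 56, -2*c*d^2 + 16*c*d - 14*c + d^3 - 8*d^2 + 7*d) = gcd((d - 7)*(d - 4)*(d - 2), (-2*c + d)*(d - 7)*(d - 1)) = d - 7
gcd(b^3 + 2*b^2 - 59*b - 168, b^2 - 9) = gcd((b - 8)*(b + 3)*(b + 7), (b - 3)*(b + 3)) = b + 3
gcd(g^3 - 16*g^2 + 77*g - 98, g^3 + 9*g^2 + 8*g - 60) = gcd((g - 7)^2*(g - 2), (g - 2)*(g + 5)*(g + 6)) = g - 2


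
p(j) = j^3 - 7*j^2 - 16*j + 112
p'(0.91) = -26.26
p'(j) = 3*j^2 - 14*j - 16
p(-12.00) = -2432.00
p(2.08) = 57.43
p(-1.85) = 111.31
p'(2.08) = -32.14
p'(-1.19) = 4.91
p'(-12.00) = 584.00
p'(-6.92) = 224.54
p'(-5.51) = 152.22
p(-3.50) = 39.38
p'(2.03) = -32.06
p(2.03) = 59.04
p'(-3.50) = 69.75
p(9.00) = 130.00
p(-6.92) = -443.86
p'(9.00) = 101.00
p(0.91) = 92.40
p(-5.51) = -179.64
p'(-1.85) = 20.17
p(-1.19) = 119.44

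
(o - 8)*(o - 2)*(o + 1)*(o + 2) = o^4 - 7*o^3 - 12*o^2 + 28*o + 32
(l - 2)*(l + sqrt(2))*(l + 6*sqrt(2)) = l^3 - 2*l^2 + 7*sqrt(2)*l^2 - 14*sqrt(2)*l + 12*l - 24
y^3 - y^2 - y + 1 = (y - 1)^2*(y + 1)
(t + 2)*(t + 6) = t^2 + 8*t + 12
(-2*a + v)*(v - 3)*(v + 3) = -2*a*v^2 + 18*a + v^3 - 9*v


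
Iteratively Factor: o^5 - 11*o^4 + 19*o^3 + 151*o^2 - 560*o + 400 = (o + 4)*(o^4 - 15*o^3 + 79*o^2 - 165*o + 100) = (o - 1)*(o + 4)*(o^3 - 14*o^2 + 65*o - 100) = (o - 4)*(o - 1)*(o + 4)*(o^2 - 10*o + 25) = (o - 5)*(o - 4)*(o - 1)*(o + 4)*(o - 5)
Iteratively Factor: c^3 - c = (c - 1)*(c^2 + c) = (c - 1)*(c + 1)*(c)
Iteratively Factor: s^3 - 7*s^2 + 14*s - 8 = (s - 2)*(s^2 - 5*s + 4) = (s - 2)*(s - 1)*(s - 4)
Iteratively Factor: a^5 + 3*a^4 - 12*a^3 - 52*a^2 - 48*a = (a + 2)*(a^4 + a^3 - 14*a^2 - 24*a) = (a + 2)*(a + 3)*(a^3 - 2*a^2 - 8*a) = (a + 2)^2*(a + 3)*(a^2 - 4*a) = (a - 4)*(a + 2)^2*(a + 3)*(a)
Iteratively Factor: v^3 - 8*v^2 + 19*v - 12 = (v - 4)*(v^2 - 4*v + 3) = (v - 4)*(v - 3)*(v - 1)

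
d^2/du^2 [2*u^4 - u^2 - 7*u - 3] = 24*u^2 - 2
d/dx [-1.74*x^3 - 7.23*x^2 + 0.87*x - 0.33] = -5.22*x^2 - 14.46*x + 0.87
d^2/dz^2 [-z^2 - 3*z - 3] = -2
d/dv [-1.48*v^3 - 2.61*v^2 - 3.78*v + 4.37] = -4.44*v^2 - 5.22*v - 3.78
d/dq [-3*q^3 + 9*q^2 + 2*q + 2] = -9*q^2 + 18*q + 2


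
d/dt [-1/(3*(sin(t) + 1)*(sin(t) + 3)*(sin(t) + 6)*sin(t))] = 2*(2*sin(t)^3 + 15*sin(t)^2 + 27*sin(t) + 9)*cos(t)/(3*(sin(t) + 1)^2*(sin(t) + 3)^2*(sin(t) + 6)^2*sin(t)^2)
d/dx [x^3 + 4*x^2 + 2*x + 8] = 3*x^2 + 8*x + 2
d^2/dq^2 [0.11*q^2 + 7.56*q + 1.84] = 0.220000000000000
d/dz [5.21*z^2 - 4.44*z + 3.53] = 10.42*z - 4.44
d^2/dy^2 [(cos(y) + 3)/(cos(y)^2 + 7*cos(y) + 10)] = (-9*(1 - cos(2*y))^2*cos(y) - 5*(1 - cos(2*y))^2 + 703*cos(y) + 102*cos(2*y) - 9*cos(3*y) + 2*cos(5*y) + 498)/(4*(cos(y) + 2)^3*(cos(y) + 5)^3)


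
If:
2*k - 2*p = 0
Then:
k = p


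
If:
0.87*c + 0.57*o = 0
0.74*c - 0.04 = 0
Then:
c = 0.05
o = -0.08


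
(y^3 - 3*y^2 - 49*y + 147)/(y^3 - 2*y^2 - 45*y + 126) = (y - 7)/(y - 6)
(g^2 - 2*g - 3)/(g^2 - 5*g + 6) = (g + 1)/(g - 2)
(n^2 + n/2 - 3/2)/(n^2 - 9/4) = 2*(n - 1)/(2*n - 3)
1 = 1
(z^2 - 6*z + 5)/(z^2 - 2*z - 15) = (z - 1)/(z + 3)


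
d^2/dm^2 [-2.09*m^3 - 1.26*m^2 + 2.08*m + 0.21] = -12.54*m - 2.52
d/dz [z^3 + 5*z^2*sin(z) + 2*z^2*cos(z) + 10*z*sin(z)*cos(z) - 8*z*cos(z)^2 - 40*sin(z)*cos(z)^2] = -2*z^2*sin(z) + 5*z^2*cos(z) + 3*z^2 + 10*z*sin(z) + 8*z*sin(2*z) + 4*z*cos(z) + 10*z*cos(2*z) + 5*sin(2*z) - 10*cos(z) - 4*cos(2*z) - 30*cos(3*z) - 4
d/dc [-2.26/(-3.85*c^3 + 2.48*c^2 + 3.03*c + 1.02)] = (-26.103*c^2 + 11.2096*c + 6.8478)/(-3.85*c^3 + 2.48*c^2 + 3.03*c + 1.02)^2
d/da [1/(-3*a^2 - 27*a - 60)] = (2*a + 9)/(3*(a^2 + 9*a + 20)^2)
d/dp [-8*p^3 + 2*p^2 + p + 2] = -24*p^2 + 4*p + 1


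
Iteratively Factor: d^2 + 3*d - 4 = (d + 4)*(d - 1)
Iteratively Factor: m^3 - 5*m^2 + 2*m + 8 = (m - 4)*(m^2 - m - 2) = (m - 4)*(m - 2)*(m + 1)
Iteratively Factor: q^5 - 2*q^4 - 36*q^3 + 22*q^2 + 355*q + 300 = (q - 5)*(q^4 + 3*q^3 - 21*q^2 - 83*q - 60) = (q - 5)*(q + 1)*(q^3 + 2*q^2 - 23*q - 60) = (q - 5)*(q + 1)*(q + 4)*(q^2 - 2*q - 15) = (q - 5)^2*(q + 1)*(q + 4)*(q + 3)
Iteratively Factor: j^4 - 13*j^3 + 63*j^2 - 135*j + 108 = (j - 4)*(j^3 - 9*j^2 + 27*j - 27) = (j - 4)*(j - 3)*(j^2 - 6*j + 9) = (j - 4)*(j - 3)^2*(j - 3)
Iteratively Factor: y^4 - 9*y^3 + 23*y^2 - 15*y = (y)*(y^3 - 9*y^2 + 23*y - 15) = y*(y - 3)*(y^2 - 6*y + 5) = y*(y - 3)*(y - 1)*(y - 5)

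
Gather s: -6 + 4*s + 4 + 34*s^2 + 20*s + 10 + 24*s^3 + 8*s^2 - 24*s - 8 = 24*s^3 + 42*s^2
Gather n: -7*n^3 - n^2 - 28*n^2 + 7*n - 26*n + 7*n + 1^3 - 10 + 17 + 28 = -7*n^3 - 29*n^2 - 12*n + 36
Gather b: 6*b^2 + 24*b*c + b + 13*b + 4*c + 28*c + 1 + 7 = 6*b^2 + b*(24*c + 14) + 32*c + 8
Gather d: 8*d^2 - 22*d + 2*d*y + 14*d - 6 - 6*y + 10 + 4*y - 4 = 8*d^2 + d*(2*y - 8) - 2*y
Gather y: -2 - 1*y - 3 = -y - 5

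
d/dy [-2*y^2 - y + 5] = -4*y - 1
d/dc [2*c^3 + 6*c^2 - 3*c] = 6*c^2 + 12*c - 3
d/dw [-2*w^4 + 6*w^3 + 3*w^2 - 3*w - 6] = -8*w^3 + 18*w^2 + 6*w - 3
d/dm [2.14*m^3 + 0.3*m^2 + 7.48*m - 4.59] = 6.42*m^2 + 0.6*m + 7.48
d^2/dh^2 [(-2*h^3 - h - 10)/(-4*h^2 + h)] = 4*(9*h^3 + 240*h^2 - 60*h + 5)/(h^3*(64*h^3 - 48*h^2 + 12*h - 1))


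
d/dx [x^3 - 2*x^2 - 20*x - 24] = 3*x^2 - 4*x - 20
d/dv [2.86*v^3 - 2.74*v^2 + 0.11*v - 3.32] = 8.58*v^2 - 5.48*v + 0.11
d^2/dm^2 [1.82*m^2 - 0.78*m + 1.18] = 3.64000000000000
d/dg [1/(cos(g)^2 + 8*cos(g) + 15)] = 2*(cos(g) + 4)*sin(g)/(cos(g)^2 + 8*cos(g) + 15)^2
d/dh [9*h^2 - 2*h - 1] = 18*h - 2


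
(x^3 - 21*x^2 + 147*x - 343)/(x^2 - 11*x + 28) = (x^2 - 14*x + 49)/(x - 4)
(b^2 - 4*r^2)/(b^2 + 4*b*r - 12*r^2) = (b + 2*r)/(b + 6*r)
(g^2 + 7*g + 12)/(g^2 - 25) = (g^2 + 7*g + 12)/(g^2 - 25)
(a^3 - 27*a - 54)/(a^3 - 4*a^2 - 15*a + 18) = (a + 3)/(a - 1)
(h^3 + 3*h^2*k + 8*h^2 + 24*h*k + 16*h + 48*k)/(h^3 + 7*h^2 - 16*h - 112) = (h^2 + 3*h*k + 4*h + 12*k)/(h^2 + 3*h - 28)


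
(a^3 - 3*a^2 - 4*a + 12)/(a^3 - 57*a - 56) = (-a^3 + 3*a^2 + 4*a - 12)/(-a^3 + 57*a + 56)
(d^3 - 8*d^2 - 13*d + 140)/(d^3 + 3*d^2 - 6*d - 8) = (d^2 - 12*d + 35)/(d^2 - d - 2)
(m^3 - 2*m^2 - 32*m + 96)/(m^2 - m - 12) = (m^2 + 2*m - 24)/(m + 3)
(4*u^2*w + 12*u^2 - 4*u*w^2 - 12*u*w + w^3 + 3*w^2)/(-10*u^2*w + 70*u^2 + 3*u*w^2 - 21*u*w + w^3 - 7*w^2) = (-2*u*w - 6*u + w^2 + 3*w)/(5*u*w - 35*u + w^2 - 7*w)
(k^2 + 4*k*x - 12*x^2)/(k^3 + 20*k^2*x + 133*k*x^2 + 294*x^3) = (k - 2*x)/(k^2 + 14*k*x + 49*x^2)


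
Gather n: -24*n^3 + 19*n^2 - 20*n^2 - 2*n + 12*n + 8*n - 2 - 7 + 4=-24*n^3 - n^2 + 18*n - 5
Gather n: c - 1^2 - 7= c - 8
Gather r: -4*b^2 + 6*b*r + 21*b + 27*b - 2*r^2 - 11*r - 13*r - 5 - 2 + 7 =-4*b^2 + 48*b - 2*r^2 + r*(6*b - 24)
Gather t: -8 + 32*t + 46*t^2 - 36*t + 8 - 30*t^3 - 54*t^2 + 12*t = -30*t^3 - 8*t^2 + 8*t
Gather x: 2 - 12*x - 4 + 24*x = 12*x - 2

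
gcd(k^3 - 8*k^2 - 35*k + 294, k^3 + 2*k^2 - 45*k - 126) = k^2 - k - 42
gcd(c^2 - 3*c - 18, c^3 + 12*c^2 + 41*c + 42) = c + 3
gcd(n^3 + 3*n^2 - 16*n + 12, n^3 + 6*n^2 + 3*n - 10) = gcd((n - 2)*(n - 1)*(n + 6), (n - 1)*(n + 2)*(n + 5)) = n - 1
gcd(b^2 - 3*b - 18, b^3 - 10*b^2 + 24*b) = b - 6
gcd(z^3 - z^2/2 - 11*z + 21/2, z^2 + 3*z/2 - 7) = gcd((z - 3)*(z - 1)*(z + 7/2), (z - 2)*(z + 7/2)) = z + 7/2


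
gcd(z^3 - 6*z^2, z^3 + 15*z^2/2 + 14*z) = z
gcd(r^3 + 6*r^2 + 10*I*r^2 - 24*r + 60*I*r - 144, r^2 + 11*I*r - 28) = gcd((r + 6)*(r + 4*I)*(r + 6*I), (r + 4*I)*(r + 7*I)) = r + 4*I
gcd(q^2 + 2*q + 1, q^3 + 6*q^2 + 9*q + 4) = q^2 + 2*q + 1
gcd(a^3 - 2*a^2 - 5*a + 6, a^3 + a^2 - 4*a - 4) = a + 2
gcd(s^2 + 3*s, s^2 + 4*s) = s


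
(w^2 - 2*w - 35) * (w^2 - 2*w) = w^4 - 4*w^3 - 31*w^2 + 70*w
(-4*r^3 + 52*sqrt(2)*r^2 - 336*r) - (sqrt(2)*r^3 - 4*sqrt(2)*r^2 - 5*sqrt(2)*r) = -4*r^3 - sqrt(2)*r^3 + 56*sqrt(2)*r^2 - 336*r + 5*sqrt(2)*r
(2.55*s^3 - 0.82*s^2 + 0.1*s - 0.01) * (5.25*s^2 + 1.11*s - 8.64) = 13.3875*s^5 - 1.4745*s^4 - 22.4172*s^3 + 7.1433*s^2 - 0.8751*s + 0.0864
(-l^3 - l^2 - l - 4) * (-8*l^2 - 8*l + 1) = 8*l^5 + 16*l^4 + 15*l^3 + 39*l^2 + 31*l - 4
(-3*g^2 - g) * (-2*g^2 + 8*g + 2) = 6*g^4 - 22*g^3 - 14*g^2 - 2*g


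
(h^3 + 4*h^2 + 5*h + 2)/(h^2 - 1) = (h^2 + 3*h + 2)/(h - 1)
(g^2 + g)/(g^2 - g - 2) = g/(g - 2)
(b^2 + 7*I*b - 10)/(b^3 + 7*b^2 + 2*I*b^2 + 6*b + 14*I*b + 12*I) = (b + 5*I)/(b^2 + 7*b + 6)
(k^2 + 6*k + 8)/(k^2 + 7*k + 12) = (k + 2)/(k + 3)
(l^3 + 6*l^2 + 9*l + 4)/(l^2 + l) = l + 5 + 4/l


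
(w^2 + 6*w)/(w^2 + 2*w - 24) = w/(w - 4)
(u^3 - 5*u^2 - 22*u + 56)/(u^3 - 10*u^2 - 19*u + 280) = (u^2 + 2*u - 8)/(u^2 - 3*u - 40)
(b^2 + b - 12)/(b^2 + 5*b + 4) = (b - 3)/(b + 1)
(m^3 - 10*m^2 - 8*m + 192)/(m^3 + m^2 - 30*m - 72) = (m - 8)/(m + 3)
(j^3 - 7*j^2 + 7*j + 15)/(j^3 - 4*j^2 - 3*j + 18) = (j^2 - 4*j - 5)/(j^2 - j - 6)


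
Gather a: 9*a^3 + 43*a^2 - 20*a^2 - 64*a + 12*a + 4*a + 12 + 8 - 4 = 9*a^3 + 23*a^2 - 48*a + 16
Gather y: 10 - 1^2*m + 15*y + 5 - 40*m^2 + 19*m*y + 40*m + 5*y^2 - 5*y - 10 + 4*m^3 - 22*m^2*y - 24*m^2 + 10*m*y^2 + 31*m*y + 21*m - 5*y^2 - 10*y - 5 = 4*m^3 - 64*m^2 + 10*m*y^2 + 60*m + y*(-22*m^2 + 50*m)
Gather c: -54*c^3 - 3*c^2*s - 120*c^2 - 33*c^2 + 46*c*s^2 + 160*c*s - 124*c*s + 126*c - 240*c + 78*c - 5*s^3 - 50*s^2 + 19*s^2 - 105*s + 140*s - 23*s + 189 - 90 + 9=-54*c^3 + c^2*(-3*s - 153) + c*(46*s^2 + 36*s - 36) - 5*s^3 - 31*s^2 + 12*s + 108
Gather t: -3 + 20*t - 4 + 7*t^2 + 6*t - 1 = 7*t^2 + 26*t - 8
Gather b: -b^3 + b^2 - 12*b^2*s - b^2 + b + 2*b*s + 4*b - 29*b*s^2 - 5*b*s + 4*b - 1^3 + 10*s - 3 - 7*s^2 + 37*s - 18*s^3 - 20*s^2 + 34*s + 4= -b^3 - 12*b^2*s + b*(-29*s^2 - 3*s + 9) - 18*s^3 - 27*s^2 + 81*s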